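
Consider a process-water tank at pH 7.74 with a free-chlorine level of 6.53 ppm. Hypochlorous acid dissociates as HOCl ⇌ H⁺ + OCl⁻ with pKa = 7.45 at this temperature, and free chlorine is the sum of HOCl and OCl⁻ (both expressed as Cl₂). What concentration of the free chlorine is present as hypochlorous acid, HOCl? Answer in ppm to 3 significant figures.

2.21 ppm

[OCl⁻]/[HOCl] = 10^(pH − pKa) = 10^(7.74 − 7.45) = 10^0.29 = 1.95.
Fraction as HOCl = 1 / (1 + 1.95) = 0.339.
HOCl = 0.339 × 6.53 ppm = 2.214 ppm.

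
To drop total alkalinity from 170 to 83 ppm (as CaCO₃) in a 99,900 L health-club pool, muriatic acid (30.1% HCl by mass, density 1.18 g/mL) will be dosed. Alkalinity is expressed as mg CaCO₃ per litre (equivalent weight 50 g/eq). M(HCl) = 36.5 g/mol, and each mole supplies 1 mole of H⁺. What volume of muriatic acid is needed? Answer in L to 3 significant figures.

17.9 L

Alkalinity to neutralize: (170 − 83) = 87 mg/L as CaCO₃ × 99,900 L = 8691 g as CaCO₃.
Equivalents of H⁺ required: 8691 ÷ 50 g/eq = 173.8 eq = 173.8 mol HCl.
Mass of HCl: 173.8 × 36.5 = 6345 g.
Mass of 30.1% solution: 6345 / 0.301 = 21,080 g.
Volume: 21,080 g ÷ 1.18 g/mL = 17,860 mL.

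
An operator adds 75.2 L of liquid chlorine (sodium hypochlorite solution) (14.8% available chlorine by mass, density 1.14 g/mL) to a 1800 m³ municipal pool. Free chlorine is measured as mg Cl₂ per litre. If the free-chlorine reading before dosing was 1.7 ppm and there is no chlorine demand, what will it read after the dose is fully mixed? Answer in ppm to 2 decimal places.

Volume: 1800 m³ = 1,800,000 L.
Mass of solution: 75.2 L × 1000 mL/L × 1.14 g/mL = 85,730 g.
Available chlorine delivered: 85,730 g × 0.148 = 12,690 g as Cl₂.
Concentration rise: 12,690 g / 1,800,000 L = 7.049 mg/L = 7.05 ppm.
Final FC: 1.7 + 7.05 = 8.75 ppm.

8.75 ppm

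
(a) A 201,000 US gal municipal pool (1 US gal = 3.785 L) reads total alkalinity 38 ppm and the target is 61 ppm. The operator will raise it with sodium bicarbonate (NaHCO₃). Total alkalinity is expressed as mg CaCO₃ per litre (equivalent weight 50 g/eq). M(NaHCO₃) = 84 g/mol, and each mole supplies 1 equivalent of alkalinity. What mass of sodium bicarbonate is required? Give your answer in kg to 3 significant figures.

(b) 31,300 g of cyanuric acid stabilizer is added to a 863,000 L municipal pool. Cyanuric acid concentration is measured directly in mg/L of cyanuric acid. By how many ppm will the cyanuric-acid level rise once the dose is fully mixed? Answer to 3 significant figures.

(a) 29.4 kg; (b) 36.3 ppm

(a) Volume: 201,000 US gal × 3.785 L/gal = 760,785 L.
(a) Alkalinity to add: (61 − 38) = 23 mg/L as CaCO₃ × 760,785 L = 17,500 g as CaCO₃.
(a) Equivalents: 17,500 g ÷ 50 g/eq = 350 eq.
(a) NaHCO₃ supplies 1 eq per mole → 350 mol.
(a) Mass: 350 mol × 84 g/mol = 29,400 g.

(b) Rise: 31,300 g / 863,000 L × 1000 = 36.27 mg/L.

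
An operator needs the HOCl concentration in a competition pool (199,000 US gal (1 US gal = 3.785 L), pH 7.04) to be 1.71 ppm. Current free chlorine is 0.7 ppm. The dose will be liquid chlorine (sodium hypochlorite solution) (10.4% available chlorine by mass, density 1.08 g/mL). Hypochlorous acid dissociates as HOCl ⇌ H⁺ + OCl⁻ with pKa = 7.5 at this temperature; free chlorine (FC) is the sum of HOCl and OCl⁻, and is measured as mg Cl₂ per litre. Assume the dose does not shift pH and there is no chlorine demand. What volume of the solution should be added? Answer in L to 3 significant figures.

10.7 L

Volume: 199,000 US gal × 3.785 L/gal = 753,215 L.
[OCl⁻]/[HOCl] = 10^(pH − pKa) = 10^(7.04 − 7.5) = 0.3467; fraction as HOCl = 1/(1 + 0.3467) = 0.7425.
Free chlorine required for 1.71 ppm HOCl: 1.71 / 0.7425 = 2.303 ppm.
FC to add: 2.303 − 0.7 = 1.603 mg/L as Cl₂.
Cl₂ equivalent: 1.603 mg/L × 753,215 L = 1207 g.
Product at 10.4% available Cl: 1207 / 0.104 = 11,610 g.
Volume: 11,610 g ÷ 1.08 g/mL = 10,750 mL.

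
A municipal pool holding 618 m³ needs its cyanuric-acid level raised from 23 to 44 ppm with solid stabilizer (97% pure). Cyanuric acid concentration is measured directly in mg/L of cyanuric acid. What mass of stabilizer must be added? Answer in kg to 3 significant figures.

13.4 kg

Volume: 618 m³ = 618,000 L.
CYA to add: (44 − 23) = 21 mg/L × 618,000 L = 12,980 g cyanuric acid.
At 97% purity: 12,980 / 0.97 = 13,380 g product.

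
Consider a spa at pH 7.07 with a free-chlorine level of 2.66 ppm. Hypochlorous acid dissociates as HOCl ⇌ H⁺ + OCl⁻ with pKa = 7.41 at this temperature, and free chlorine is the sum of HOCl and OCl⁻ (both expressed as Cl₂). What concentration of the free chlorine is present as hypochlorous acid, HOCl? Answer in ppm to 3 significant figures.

1.83 ppm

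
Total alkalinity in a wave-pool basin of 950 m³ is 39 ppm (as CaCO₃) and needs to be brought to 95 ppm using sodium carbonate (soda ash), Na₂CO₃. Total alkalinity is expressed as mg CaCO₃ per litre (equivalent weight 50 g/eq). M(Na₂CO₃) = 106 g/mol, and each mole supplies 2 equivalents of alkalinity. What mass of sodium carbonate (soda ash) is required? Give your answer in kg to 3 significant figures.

Volume: 950 m³ = 950,000 L.
Alkalinity to add: (95 − 39) = 56 mg/L as CaCO₃ × 950,000 L = 53,200 g as CaCO₃.
Equivalents: 53,200 g ÷ 50 g/eq = 1064 eq.
Each mole of Na₂CO₃ supplies 2 eq, so 1064 / 2 = 532 mol.
Mass: 532 mol × 106 g/mol = 56,390 g.

56.4 kg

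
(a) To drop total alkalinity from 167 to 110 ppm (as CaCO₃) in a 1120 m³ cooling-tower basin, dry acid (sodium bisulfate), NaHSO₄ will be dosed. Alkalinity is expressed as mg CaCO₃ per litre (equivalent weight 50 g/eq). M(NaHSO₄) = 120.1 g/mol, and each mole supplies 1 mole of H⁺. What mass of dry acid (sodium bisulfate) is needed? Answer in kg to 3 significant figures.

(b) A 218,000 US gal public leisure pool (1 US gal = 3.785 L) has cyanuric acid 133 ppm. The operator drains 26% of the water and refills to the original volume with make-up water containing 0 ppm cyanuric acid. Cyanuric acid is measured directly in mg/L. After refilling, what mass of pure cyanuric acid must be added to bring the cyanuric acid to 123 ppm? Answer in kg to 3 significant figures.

(a) 153 kg; (b) 20.3 kg

(a) Volume: 1120 m³ = 1,120,000 L.
(a) Alkalinity to neutralize: (167 − 110) = 57 mg/L as CaCO₃ × 1,120,000 L = 63,840 g as CaCO₃.
(a) Equivalents of H⁺ required: 63,840 ÷ 50 g/eq = 1277 eq = 1277 mol NaHSO₄.
(a) Mass of NaHSO₄: 1277 × 120.1 = 153,300 g.

(b) Volume: 218,000 US gal × 3.785 L/gal = 825,130 L.
(b) After draining 26% and refilling: 133 × 0.74 + 0 × 0.26 = 98.42 ppm.
(b) Deficit to target: 123 − 98.42 = 24.58 mg/L.
(b) Mass: 24.58 mg/L × 825,130 L = 20,280 g cyanuric acid.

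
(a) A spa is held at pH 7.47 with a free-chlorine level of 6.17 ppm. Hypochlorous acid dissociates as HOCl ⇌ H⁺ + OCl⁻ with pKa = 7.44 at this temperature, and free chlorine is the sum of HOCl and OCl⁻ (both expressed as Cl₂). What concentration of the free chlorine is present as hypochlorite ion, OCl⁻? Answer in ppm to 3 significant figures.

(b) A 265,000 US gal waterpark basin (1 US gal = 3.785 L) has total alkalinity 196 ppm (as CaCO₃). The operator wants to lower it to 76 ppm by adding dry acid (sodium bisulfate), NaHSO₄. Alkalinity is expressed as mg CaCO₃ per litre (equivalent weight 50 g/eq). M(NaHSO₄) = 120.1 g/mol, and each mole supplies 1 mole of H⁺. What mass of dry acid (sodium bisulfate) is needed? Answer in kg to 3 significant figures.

(a) 3.19 ppm; (b) 289 kg

(a) [OCl⁻]/[HOCl] = 10^(pH − pKa) = 10^(7.47 − 7.44) = 10^0.03 = 1.072.
(a) Fraction as HOCl = 1 / (1 + 1.072) = 0.4827.
(a) OCl⁻ = (1 − 0.4827) × 6.17 ppm = 3.192 ppm.

(b) Volume: 265,000 US gal × 3.785 L/gal = 1,003,025 L.
(b) Alkalinity to neutralize: (196 − 76) = 120 mg/L as CaCO₃ × 1,003,025 L = 120,400 g as CaCO₃.
(b) Equivalents of H⁺ required: 120,400 ÷ 50 g/eq = 2407 eq = 2407 mol NaHSO₄.
(b) Mass of NaHSO₄: 2407 × 120.1 = 289,100 g.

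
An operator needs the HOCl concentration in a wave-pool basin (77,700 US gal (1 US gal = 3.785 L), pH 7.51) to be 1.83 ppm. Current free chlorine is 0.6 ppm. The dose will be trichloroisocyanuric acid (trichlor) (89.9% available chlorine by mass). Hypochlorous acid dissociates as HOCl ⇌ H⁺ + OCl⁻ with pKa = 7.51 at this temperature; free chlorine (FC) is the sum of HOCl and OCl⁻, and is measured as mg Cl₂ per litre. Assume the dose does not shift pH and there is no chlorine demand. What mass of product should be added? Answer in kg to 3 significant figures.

Volume: 77,700 US gal × 3.785 L/gal = 294,094 L.
[OCl⁻]/[HOCl] = 10^(pH − pKa) = 10^(7.51 − 7.51) = 1; fraction as HOCl = 1/(1 + 1) = 0.5.
Free chlorine required for 1.83 ppm HOCl: 1.83 / 0.5 = 3.66 ppm.
FC to add: 3.66 − 0.6 = 3.06 mg/L as Cl₂.
Cl₂ equivalent: 3.06 mg/L × 294,094 L = 899.9 g.
Product at 89.9% available Cl: 899.9 / 0.899 = 1001 g.

1.00 kg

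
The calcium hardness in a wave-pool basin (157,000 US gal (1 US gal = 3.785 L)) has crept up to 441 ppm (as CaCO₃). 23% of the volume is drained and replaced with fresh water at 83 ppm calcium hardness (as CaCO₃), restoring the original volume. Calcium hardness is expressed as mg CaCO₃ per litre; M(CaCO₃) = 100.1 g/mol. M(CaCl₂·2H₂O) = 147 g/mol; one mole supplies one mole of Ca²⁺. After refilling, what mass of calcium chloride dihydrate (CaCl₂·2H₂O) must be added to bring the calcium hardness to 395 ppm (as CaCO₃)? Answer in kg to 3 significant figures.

31.7 kg

Volume: 157,000 US gal × 3.785 L/gal = 594,245 L.
After draining 23% and refilling: 441 × 0.77 + 83 × 0.23 = 358.66 ppm.
Deficit to target: 395 − 358.66 = 36.34 mg/L.
As CaCO₃: 36.34 mg/L × 594,245 L = 21,590 g; ÷ 100.1 = 215.7 mol Ca²⁺.
Mass: 215.7 × 147 = 31,710 g.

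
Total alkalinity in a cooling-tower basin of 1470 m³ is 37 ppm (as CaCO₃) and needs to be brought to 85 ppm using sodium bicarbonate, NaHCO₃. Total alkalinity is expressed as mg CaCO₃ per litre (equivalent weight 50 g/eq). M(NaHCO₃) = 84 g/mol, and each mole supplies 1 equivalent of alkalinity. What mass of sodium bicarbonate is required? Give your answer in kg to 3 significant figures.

Volume: 1470 m³ = 1,470,000 L.
Alkalinity to add: (85 − 37) = 48 mg/L as CaCO₃ × 1,470,000 L = 70,560 g as CaCO₃.
Equivalents: 70,560 g ÷ 50 g/eq = 1411 eq.
NaHCO₃ supplies 1 eq per mole → 1411 mol.
Mass: 1411 mol × 84 g/mol = 118,500 g.

119 kg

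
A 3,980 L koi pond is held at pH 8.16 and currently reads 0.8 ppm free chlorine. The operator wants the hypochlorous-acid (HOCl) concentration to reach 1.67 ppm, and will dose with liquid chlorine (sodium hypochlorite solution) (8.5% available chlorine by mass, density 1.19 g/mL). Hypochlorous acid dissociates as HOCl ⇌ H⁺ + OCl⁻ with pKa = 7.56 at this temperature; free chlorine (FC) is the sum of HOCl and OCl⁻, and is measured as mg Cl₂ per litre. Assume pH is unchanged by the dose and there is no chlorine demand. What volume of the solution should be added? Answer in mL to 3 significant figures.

[OCl⁻]/[HOCl] = 10^(pH − pKa) = 10^(8.16 − 7.56) = 3.981; fraction as HOCl = 1/(1 + 3.981) = 0.2008.
Free chlorine required for 1.67 ppm HOCl: 1.67 / 0.2008 = 8.318 ppm.
FC to add: 8.318 − 0.8 = 7.518 mg/L as Cl₂.
Cl₂ equivalent: 7.518 mg/L × 3,980 L = 29.92 g.
Product at 8.5% available Cl: 29.92 / 0.085 = 352 g.
Volume: 352 g ÷ 1.19 g/mL = 295.8 mL.

296 mL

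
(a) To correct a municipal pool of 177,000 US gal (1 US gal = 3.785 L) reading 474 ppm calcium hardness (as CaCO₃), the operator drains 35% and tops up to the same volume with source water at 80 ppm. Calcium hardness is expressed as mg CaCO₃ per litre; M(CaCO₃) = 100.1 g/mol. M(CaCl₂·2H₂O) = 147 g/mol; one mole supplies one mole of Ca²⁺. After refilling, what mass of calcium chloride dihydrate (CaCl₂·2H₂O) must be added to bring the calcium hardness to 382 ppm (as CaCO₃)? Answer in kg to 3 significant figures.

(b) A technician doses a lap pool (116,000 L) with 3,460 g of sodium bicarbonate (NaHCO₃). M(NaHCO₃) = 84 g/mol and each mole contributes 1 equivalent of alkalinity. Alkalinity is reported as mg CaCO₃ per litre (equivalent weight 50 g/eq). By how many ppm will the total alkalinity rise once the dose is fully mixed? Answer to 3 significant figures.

(a) 45.2 kg; (b) 17.8 ppm

(a) Volume: 177,000 US gal × 3.785 L/gal = 669,945 L.
(a) After draining 35% and refilling: 474 × 0.65 + 80 × 0.35 = 336.1 ppm.
(a) Deficit to target: 382 − 336.1 = 45.9 mg/L.
(a) As CaCO₃: 45.9 mg/L × 669,945 L = 30,750 g; ÷ 100.1 = 307.2 mol Ca²⁺.
(a) Mass: 307.2 × 147 = 45,160 g.

(b) Moles of NaHCO₃: 3,460 g ÷ 84 g/mol = 41.19 mol → 41.19 eq of alkalinity.
(b) As CaCO₃: 41.19 eq × 50 g/eq = 2060 g.
(b) Rise: 2060 g / 116,000 L × 1000 = 17.75 mg/L.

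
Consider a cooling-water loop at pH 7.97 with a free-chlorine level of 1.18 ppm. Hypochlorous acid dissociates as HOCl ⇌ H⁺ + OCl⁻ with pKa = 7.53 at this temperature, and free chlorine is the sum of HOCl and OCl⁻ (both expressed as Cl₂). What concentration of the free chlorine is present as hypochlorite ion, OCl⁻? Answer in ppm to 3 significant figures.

[OCl⁻]/[HOCl] = 10^(pH − pKa) = 10^(7.97 − 7.53) = 10^0.44 = 2.754.
Fraction as HOCl = 1 / (1 + 2.754) = 0.2664.
OCl⁻ = (1 − 0.2664) × 1.18 ppm = 0.8657 ppm.

0.866 ppm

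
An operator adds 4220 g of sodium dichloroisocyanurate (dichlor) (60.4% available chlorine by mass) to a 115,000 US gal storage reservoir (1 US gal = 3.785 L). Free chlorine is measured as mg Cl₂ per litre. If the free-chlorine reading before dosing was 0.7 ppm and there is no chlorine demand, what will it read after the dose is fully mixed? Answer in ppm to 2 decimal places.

6.56 ppm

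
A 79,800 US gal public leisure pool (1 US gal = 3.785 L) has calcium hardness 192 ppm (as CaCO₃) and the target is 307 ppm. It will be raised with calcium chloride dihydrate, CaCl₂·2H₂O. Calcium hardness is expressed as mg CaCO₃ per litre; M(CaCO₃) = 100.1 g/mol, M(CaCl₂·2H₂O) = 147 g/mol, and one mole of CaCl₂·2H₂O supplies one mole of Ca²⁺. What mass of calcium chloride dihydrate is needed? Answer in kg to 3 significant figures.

51.0 kg

Volume: 79,800 US gal × 3.785 L/gal = 302,043 L.
Hardness to add: (307 − 192) = 115 mg/L as CaCO₃ × 302,043 L = 34,730 g as CaCO₃.
Moles of Ca²⁺ (1 mol Ca²⁺ ≡ 1 mol CaCO₃): 34,730 / 100.1 g/mol = 347 mol.
Mass of CaCl₂·2H₂O: 347 × 147 = 51,010 g.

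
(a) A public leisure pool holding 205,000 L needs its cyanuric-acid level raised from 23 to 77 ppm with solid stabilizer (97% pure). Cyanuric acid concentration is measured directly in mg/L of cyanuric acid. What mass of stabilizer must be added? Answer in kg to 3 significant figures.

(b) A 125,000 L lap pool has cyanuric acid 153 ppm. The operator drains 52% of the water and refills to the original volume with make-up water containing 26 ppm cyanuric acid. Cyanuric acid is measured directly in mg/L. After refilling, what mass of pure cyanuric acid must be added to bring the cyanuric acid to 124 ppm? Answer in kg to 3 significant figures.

(a) CYA to add: (77 − 23) = 54 mg/L × 205,000 L = 11,070 g cyanuric acid.
(a) At 97% purity: 11,070 / 0.97 = 11,410 g product.

(b) After draining 52% and refilling: 153 × 0.48 + 26 × 0.52 = 86.96 ppm.
(b) Deficit to target: 124 − 86.96 = 37.04 mg/L.
(b) Mass: 37.04 mg/L × 125,000 L = 4630 g cyanuric acid.

(a) 11.4 kg; (b) 4.63 kg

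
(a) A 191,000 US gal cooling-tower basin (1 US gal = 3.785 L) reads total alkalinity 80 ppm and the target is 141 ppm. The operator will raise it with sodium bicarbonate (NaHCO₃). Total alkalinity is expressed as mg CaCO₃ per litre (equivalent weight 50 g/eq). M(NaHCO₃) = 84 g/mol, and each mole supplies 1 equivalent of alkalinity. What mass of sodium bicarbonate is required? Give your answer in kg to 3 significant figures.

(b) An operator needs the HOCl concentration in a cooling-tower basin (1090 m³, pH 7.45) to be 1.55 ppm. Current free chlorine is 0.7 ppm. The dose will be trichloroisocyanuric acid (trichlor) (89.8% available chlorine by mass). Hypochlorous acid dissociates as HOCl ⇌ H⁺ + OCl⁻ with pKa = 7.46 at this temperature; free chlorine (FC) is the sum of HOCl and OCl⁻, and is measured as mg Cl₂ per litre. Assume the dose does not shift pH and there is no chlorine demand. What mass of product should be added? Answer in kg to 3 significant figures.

(a) Volume: 191,000 US gal × 3.785 L/gal = 722,935 L.
(a) Alkalinity to add: (141 − 80) = 61 mg/L as CaCO₃ × 722,935 L = 44,100 g as CaCO₃.
(a) Equivalents: 44,100 g ÷ 50 g/eq = 882 eq.
(a) NaHCO₃ supplies 1 eq per mole → 882 mol.
(a) Mass: 882 mol × 84 g/mol = 74,090 g.

(b) Volume: 1090 m³ = 1,090,000 L.
(b) [OCl⁻]/[HOCl] = 10^(pH − pKa) = 10^(7.45 − 7.46) = 0.9772; fraction as HOCl = 1/(1 + 0.9772) = 0.5058.
(b) Free chlorine required for 1.55 ppm HOCl: 1.55 / 0.5058 = 3.065 ppm.
(b) FC to add: 3.065 − 0.7 = 2.365 mg/L as Cl₂.
(b) Cl₂ equivalent: 2.365 mg/L × 1,090,000 L = 2578 g.
(b) Product at 89.8% available Cl: 2578 / 0.898 = 2870 g.

(a) 74.1 kg; (b) 2.87 kg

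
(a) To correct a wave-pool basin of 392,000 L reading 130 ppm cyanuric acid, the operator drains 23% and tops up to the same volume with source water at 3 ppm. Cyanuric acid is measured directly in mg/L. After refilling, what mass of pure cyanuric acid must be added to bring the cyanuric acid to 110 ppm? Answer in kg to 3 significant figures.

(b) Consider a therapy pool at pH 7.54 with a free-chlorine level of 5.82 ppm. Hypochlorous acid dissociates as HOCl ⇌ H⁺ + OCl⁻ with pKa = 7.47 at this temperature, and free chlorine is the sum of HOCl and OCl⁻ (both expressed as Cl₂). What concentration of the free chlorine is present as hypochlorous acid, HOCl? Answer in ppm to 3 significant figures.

(a) After draining 23% and refilling: 130 × 0.77 + 3 × 0.23 = 100.79 ppm.
(a) Deficit to target: 110 − 100.79 = 9.21 mg/L.
(a) Mass: 9.21 mg/L × 392,000 L = 3610 g cyanuric acid.

(b) [OCl⁻]/[HOCl] = 10^(pH − pKa) = 10^(7.54 − 7.47) = 10^0.07 = 1.175.
(b) Fraction as HOCl = 1 / (1 + 1.175) = 0.4598.
(b) HOCl = 0.4598 × 5.82 ppm = 2.676 ppm.

(a) 3.61 kg; (b) 2.68 ppm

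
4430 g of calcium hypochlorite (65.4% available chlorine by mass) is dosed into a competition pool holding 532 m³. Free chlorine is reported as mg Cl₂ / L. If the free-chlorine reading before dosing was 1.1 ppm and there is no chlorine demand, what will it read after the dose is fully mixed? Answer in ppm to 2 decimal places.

Volume: 532 m³ = 532,000 L.
Available chlorine delivered: 4430 g × 0.654 = 2897 g as Cl₂.
Concentration rise: 2897 g / 532,000 L = 5.446 mg/L = 5.45 ppm.
Final FC: 1.1 + 5.45 = 6.55 ppm.

6.55 ppm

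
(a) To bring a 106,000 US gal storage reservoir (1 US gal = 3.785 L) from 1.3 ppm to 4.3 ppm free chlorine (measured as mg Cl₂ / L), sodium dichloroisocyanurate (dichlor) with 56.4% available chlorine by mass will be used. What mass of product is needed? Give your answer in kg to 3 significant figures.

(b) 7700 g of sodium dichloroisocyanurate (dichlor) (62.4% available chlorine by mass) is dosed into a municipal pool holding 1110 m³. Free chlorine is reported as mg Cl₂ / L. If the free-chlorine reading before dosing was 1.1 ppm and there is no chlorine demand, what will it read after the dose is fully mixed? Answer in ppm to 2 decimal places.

(a) Volume: 106,000 US gal × 3.785 L/gal = 401,210 L.
(a) Chlorine deficit: 4.3 − 1.3 = 3 ppm = 3 mg/L as Cl₂.
(a) Cl₂ equivalent needed: 3 mg/L × 401,210 L = 1,204,000 mg = 1204 g.
(a) Product at 56.4% available chlorine: 1204 / 0.564 = 2134 g.

(b) Volume: 1110 m³ = 1,110,000 L.
(b) Available chlorine delivered: 7700 g × 0.624 = 4805 g as Cl₂.
(b) Concentration rise: 4805 g / 1,110,000 L = 4.329 mg/L = 4.33 ppm.
(b) Final FC: 1.1 + 4.33 = 5.43 ppm.

(a) 2.13 kg; (b) 5.43 ppm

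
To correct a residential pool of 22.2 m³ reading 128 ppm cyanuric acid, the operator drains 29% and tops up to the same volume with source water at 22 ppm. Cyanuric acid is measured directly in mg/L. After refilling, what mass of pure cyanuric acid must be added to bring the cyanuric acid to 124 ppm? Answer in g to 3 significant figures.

594 g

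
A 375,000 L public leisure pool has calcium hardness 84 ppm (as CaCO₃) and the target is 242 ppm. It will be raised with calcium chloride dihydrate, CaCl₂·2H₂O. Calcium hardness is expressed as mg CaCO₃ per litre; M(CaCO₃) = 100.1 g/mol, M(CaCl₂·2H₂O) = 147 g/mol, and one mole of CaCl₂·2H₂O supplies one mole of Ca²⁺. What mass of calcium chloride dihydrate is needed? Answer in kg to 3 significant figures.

Hardness to add: (242 − 84) = 158 mg/L as CaCO₃ × 375,000 L = 59,250 g as CaCO₃.
Moles of Ca²⁺ (1 mol Ca²⁺ ≡ 1 mol CaCO₃): 59,250 / 100.1 g/mol = 591.9 mol.
Mass of CaCl₂·2H₂O: 591.9 × 147 = 87,010 g.

87.0 kg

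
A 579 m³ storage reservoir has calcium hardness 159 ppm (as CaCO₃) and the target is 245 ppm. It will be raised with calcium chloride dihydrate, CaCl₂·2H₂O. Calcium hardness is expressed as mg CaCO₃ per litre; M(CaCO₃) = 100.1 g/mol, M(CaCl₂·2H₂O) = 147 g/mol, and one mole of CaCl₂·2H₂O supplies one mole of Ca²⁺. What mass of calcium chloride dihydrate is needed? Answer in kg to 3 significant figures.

73.1 kg

Volume: 579 m³ = 579,000 L.
Hardness to add: (245 − 159) = 86 mg/L as CaCO₃ × 579,000 L = 49,790 g as CaCO₃.
Moles of Ca²⁺ (1 mol Ca²⁺ ≡ 1 mol CaCO₃): 49,790 / 100.1 g/mol = 497.4 mol.
Mass of CaCl₂·2H₂O: 497.4 × 147 = 73,120 g.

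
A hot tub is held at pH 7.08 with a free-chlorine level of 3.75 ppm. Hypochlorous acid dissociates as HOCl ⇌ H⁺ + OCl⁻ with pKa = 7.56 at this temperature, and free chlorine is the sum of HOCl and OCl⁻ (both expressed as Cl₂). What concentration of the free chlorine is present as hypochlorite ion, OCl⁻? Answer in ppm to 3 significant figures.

[OCl⁻]/[HOCl] = 10^(pH − pKa) = 10^(7.08 − 7.56) = 10^-0.48 = 0.3311.
Fraction as HOCl = 1 / (1 + 0.3311) = 0.7512.
OCl⁻ = (1 − 0.7512) × 3.75 ppm = 0.9328 ppm.

0.933 ppm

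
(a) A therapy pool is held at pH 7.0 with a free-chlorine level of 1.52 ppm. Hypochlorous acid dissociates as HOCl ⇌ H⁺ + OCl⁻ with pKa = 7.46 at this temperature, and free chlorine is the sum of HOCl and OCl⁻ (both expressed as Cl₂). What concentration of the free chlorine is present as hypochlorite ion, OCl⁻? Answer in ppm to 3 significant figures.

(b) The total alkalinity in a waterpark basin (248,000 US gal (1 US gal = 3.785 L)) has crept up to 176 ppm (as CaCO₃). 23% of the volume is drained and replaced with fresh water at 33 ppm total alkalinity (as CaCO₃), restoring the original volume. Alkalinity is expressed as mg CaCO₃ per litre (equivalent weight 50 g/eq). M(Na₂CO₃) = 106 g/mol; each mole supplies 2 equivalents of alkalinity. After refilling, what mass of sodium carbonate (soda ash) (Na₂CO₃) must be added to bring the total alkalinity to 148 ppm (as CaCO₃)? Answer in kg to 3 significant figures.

(a) 0.391 ppm; (b) 4.87 kg

(a) [OCl⁻]/[HOCl] = 10^(pH − pKa) = 10^(7.0 − 7.46) = 10^-0.46 = 0.3467.
(a) Fraction as HOCl = 1 / (1 + 0.3467) = 0.7425.
(a) OCl⁻ = (1 − 0.7425) × 1.52 ppm = 0.3913 ppm.

(b) Volume: 248,000 US gal × 3.785 L/gal = 938,680 L.
(b) After draining 23% and refilling: 176 × 0.77 + 33 × 0.23 = 143.11 ppm.
(b) Deficit to target: 148 − 143.11 = 4.89 mg/L.
(b) As CaCO₃: 4.89 mg/L × 938,680 L = 4590 g; ÷ 50 g/eq ÷ 2 = 45.9 mol Na₂CO₃.
(b) Mass: 45.9 × 106 = 4866 g.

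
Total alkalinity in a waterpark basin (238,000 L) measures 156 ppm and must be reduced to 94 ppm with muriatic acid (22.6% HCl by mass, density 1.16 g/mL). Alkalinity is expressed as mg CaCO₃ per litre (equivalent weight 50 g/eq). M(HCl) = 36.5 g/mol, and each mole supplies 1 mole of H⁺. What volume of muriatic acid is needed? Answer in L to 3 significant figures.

41.1 L

Alkalinity to neutralize: (156 − 94) = 62 mg/L as CaCO₃ × 238,000 L = 14,760 g as CaCO₃.
Equivalents of H⁺ required: 14,760 ÷ 50 g/eq = 295.1 eq = 295.1 mol HCl.
Mass of HCl: 295.1 × 36.5 = 10,770 g.
Mass of 22.6% solution: 10,770 / 0.226 = 47,660 g.
Volume: 47,660 g ÷ 1.16 g/mL = 41,090 mL.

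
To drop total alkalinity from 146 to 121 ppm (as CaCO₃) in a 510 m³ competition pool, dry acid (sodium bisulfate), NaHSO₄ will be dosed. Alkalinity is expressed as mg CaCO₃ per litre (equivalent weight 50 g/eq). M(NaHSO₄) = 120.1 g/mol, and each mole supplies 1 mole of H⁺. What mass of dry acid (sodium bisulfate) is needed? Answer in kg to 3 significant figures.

Volume: 510 m³ = 510,000 L.
Alkalinity to neutralize: (146 − 121) = 25 mg/L as CaCO₃ × 510,000 L = 12,750 g as CaCO₃.
Equivalents of H⁺ required: 12,750 ÷ 50 g/eq = 255 eq = 255 mol NaHSO₄.
Mass of NaHSO₄: 255 × 120.1 = 30,630 g.

30.6 kg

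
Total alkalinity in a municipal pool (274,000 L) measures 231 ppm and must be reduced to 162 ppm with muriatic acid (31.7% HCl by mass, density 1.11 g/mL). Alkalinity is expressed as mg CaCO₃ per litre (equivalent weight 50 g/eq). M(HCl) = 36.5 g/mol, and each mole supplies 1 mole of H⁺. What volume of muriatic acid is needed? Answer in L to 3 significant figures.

Alkalinity to neutralize: (231 − 162) = 69 mg/L as CaCO₃ × 274,000 L = 18,910 g as CaCO₃.
Equivalents of H⁺ required: 18,910 ÷ 50 g/eq = 378.1 eq = 378.1 mol HCl.
Mass of HCl: 378.1 × 36.5 = 13,800 g.
Mass of 31.7% solution: 13,800 / 0.317 = 43,540 g.
Volume: 43,540 g ÷ 1.11 g/mL = 39,220 mL.

39.2 L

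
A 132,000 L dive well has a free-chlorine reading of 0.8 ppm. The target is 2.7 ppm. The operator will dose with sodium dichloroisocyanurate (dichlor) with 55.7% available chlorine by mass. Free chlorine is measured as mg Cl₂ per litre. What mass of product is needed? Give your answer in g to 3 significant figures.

450 g

Chlorine deficit: 2.7 − 0.8 = 1.9 ppm = 1.9 mg/L as Cl₂.
Cl₂ equivalent needed: 1.9 mg/L × 132,000 L = 250,800 mg = 250.8 g.
Product at 55.7% available chlorine: 250.8 / 0.557 = 450.3 g.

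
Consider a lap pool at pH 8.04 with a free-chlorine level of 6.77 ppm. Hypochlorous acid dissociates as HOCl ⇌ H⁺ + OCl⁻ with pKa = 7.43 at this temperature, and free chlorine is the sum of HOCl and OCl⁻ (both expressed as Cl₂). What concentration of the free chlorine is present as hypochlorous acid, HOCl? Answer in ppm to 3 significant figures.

1.33 ppm

[OCl⁻]/[HOCl] = 10^(pH − pKa) = 10^(8.04 − 7.43) = 10^0.61 = 4.074.
Fraction as HOCl = 1 / (1 + 4.074) = 0.1971.
HOCl = 0.1971 × 6.77 ppm = 1.334 ppm.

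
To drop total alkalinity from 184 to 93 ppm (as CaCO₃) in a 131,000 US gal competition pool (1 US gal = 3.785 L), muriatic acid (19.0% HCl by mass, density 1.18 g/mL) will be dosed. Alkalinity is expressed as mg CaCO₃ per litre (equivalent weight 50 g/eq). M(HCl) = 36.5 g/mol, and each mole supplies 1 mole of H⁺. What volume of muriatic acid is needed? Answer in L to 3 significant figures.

Volume: 131,000 US gal × 3.785 L/gal = 495,835 L.
Alkalinity to neutralize: (184 − 93) = 91 mg/L as CaCO₃ × 495,835 L = 45,120 g as CaCO₃.
Equivalents of H⁺ required: 45,120 ÷ 50 g/eq = 902.4 eq = 902.4 mol HCl.
Mass of HCl: 902.4 × 36.5 = 32,940 g.
Mass of 19.0% solution: 32,940 / 0.19 = 173,400 g.
Volume: 173,400 g ÷ 1.18 g/mL = 146,900 mL.

147 L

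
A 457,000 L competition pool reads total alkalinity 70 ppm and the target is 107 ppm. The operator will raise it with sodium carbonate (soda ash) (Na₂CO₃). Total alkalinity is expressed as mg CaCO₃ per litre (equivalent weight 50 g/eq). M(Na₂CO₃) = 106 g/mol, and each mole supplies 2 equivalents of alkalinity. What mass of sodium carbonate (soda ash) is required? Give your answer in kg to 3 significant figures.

Alkalinity to add: (107 − 70) = 37 mg/L as CaCO₃ × 457,000 L = 16,910 g as CaCO₃.
Equivalents: 16,910 g ÷ 50 g/eq = 338.2 eq.
Each mole of Na₂CO₃ supplies 2 eq, so 338.2 / 2 = 169.1 mol.
Mass: 169.1 mol × 106 g/mol = 17,920 g.

17.9 kg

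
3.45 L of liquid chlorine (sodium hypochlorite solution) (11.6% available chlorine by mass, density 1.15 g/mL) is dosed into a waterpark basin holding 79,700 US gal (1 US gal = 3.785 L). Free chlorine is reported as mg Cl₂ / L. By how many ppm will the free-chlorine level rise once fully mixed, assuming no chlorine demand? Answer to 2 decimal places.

1.53 ppm

Volume: 79,700 US gal × 3.785 L/gal = 301,664 L.
Mass of solution: 3.45 L × 1000 mL/L × 1.15 g/mL = 3967 g.
Available chlorine delivered: 3967 g × 0.116 = 460.2 g as Cl₂.
Concentration rise: 460.2 g / 301,664 L = 1.526 mg/L = 1.53 ppm.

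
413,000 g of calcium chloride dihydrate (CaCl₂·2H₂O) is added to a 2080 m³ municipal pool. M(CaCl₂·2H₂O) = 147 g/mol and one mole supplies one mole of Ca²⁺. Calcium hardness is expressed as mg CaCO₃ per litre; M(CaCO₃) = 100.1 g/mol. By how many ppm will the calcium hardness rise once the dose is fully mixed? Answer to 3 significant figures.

135 ppm

Volume: 2080 m³ = 2,080,000 L.
Moles of Ca²⁺: 413,000 g ÷ 147 g/mol = 2810 mol.
As CaCO₃: 2810 mol × 100.1 g/mol = 281,200 g.
Rise: 281,200 g / 2,080,000 L × 1000 = 135.2 mg/L.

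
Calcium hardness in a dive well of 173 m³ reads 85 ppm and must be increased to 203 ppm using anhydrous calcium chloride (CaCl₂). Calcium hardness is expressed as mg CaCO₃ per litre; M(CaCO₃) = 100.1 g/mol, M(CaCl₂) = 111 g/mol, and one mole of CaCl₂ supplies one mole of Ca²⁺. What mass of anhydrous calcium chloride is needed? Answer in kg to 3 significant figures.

Volume: 173 m³ = 173,000 L.
Hardness to add: (203 − 85) = 118 mg/L as CaCO₃ × 173,000 L = 20,410 g as CaCO₃.
Moles of Ca²⁺ (1 mol Ca²⁺ ≡ 1 mol CaCO₃): 20,410 / 100.1 g/mol = 203.9 mol.
Mass of CaCl₂: 203.9 × 111 = 22,640 g.

22.6 kg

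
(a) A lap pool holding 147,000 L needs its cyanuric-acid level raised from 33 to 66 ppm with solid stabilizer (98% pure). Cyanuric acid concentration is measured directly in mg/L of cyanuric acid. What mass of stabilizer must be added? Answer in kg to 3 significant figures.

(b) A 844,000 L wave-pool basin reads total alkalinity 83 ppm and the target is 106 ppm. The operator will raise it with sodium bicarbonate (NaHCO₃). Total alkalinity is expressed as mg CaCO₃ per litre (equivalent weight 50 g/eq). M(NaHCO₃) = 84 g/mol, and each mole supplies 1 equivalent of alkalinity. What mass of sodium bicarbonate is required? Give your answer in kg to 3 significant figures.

(a) 4.95 kg; (b) 32.6 kg

(a) CYA to add: (66 − 33) = 33 mg/L × 147,000 L = 4851 g cyanuric acid.
(a) At 98% purity: 4851 / 0.98 = 4950 g product.

(b) Alkalinity to add: (106 − 83) = 23 mg/L as CaCO₃ × 844,000 L = 19,410 g as CaCO₃.
(b) Equivalents: 19,410 g ÷ 50 g/eq = 388.2 eq.
(b) NaHCO₃ supplies 1 eq per mole → 388.2 mol.
(b) Mass: 388.2 mol × 84 g/mol = 32,610 g.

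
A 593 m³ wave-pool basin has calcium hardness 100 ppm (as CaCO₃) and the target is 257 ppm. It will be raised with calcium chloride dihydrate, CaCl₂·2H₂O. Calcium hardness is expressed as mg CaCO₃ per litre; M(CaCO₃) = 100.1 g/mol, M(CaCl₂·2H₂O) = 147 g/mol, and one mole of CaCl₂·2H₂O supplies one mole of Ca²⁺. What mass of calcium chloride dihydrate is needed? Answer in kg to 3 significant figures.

Volume: 593 m³ = 593,000 L.
Hardness to add: (257 − 100) = 157 mg/L as CaCO₃ × 593,000 L = 93,100 g as CaCO₃.
Moles of Ca²⁺ (1 mol Ca²⁺ ≡ 1 mol CaCO₃): 93,100 / 100.1 g/mol = 930.1 mol.
Mass of CaCl₂·2H₂O: 930.1 × 147 = 136,700 g.

137 kg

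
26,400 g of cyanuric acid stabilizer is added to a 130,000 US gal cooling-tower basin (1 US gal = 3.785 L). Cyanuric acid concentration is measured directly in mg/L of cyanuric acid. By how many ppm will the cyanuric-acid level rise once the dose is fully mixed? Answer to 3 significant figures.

Volume: 130,000 US gal × 3.785 L/gal = 492,050 L.
Rise: 26,400 g / 492,050 L × 1000 = 53.65 mg/L.

53.7 ppm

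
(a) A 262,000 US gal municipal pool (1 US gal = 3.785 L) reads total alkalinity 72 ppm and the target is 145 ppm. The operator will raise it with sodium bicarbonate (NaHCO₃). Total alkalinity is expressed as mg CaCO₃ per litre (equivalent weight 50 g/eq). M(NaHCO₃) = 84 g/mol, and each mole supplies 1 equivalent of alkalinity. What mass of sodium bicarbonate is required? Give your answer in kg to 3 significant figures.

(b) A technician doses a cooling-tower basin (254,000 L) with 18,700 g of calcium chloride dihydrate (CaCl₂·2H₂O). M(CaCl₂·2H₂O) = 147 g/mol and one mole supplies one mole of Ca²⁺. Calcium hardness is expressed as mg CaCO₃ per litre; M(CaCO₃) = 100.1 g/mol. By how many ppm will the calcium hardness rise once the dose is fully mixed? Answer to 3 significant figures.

(a) Volume: 262,000 US gal × 3.785 L/gal = 991,670 L.
(a) Alkalinity to add: (145 − 72) = 73 mg/L as CaCO₃ × 991,670 L = 72,390 g as CaCO₃.
(a) Equivalents: 72,390 g ÷ 50 g/eq = 1448 eq.
(a) NaHCO₃ supplies 1 eq per mole → 1448 mol.
(a) Mass: 1448 mol × 84 g/mol = 121,600 g.

(b) Moles of Ca²⁺: 18,700 g ÷ 147 g/mol = 127.2 mol.
(b) As CaCO₃: 127.2 mol × 100.1 g/mol = 12,730 g.
(b) Rise: 12,730 g / 254,000 L × 1000 = 50.13 mg/L.

(a) 122 kg; (b) 50.1 ppm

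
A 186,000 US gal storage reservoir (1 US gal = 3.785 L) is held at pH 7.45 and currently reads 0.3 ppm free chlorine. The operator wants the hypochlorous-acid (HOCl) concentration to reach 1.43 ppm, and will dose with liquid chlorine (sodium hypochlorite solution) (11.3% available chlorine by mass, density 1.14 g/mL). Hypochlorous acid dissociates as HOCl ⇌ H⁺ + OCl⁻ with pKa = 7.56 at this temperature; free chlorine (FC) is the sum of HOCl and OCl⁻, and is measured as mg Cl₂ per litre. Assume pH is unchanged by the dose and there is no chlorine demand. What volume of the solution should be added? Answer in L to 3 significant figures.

12.2 L

Volume: 186,000 US gal × 3.785 L/gal = 704,010 L.
[OCl⁻]/[HOCl] = 10^(pH − pKa) = 10^(7.45 − 7.56) = 0.7762; fraction as HOCl = 1/(1 + 0.7762) = 0.563.
Free chlorine required for 1.43 ppm HOCl: 1.43 / 0.563 = 2.54 ppm.
FC to add: 2.54 − 0.3 = 2.24 mg/L as Cl₂.
Cl₂ equivalent: 2.24 mg/L × 704,010 L = 1577 g.
Product at 11.3% available Cl: 1577 / 0.113 = 13,960 g.
Volume: 13,960 g ÷ 1.14 g/mL = 12,240 mL.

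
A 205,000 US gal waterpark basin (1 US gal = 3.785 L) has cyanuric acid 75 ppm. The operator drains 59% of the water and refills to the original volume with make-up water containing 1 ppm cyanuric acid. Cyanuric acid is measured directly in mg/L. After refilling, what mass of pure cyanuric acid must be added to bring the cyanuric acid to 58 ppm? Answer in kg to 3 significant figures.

Volume: 205,000 US gal × 3.785 L/gal = 775,925 L.
After draining 59% and refilling: 75 × 0.41 + 1 × 0.59 = 31.34 ppm.
Deficit to target: 58 − 31.34 = 26.66 mg/L.
Mass: 26.66 mg/L × 775,925 L = 20,690 g cyanuric acid.

20.7 kg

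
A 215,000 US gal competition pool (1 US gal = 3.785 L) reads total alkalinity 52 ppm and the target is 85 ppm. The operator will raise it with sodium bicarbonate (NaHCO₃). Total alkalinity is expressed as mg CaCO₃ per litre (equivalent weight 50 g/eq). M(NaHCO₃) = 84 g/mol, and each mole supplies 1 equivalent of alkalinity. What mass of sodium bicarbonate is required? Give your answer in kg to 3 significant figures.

45.1 kg

Volume: 215,000 US gal × 3.785 L/gal = 813,775 L.
Alkalinity to add: (85 − 52) = 33 mg/L as CaCO₃ × 813,775 L = 26,850 g as CaCO₃.
Equivalents: 26,850 g ÷ 50 g/eq = 537.1 eq.
NaHCO₃ supplies 1 eq per mole → 537.1 mol.
Mass: 537.1 mol × 84 g/mol = 45,120 g.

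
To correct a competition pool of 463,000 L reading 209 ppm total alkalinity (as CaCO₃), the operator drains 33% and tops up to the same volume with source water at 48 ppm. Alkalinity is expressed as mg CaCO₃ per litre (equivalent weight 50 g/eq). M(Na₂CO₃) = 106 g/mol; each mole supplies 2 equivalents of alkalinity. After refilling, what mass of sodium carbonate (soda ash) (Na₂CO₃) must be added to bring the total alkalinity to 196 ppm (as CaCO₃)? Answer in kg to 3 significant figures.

After draining 33% and refilling: 209 × 0.67 + 48 × 0.33 = 155.87 ppm.
Deficit to target: 196 − 155.87 = 40.13 mg/L.
As CaCO₃: 40.13 mg/L × 463,000 L = 18,580 g; ÷ 50 g/eq ÷ 2 = 185.8 mol Na₂CO₃.
Mass: 185.8 × 106 = 19,700 g.

19.7 kg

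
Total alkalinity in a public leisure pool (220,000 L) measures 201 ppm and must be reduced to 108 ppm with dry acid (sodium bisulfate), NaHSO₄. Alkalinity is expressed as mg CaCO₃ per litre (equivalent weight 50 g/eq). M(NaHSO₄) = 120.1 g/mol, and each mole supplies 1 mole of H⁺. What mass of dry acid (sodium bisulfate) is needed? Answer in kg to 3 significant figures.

49.1 kg

Alkalinity to neutralize: (201 − 108) = 93 mg/L as CaCO₃ × 220,000 L = 20,460 g as CaCO₃.
Equivalents of H⁺ required: 20,460 ÷ 50 g/eq = 409.2 eq = 409.2 mol NaHSO₄.
Mass of NaHSO₄: 409.2 × 120.1 = 49,140 g.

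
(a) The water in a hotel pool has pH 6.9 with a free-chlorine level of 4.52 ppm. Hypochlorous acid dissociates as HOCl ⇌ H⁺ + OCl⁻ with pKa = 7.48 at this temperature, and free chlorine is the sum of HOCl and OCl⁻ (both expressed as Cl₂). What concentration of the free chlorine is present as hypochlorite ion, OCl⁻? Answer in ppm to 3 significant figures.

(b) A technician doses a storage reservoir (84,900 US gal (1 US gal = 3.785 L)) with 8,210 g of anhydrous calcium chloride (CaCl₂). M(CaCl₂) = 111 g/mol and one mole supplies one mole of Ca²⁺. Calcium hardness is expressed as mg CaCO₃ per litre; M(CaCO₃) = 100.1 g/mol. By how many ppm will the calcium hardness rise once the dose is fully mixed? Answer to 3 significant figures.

(a) 0.941 ppm; (b) 23.0 ppm

(a) [OCl⁻]/[HOCl] = 10^(pH − pKa) = 10^(6.9 − 7.48) = 10^-0.58 = 0.263.
(a) Fraction as HOCl = 1 / (1 + 0.263) = 0.7917.
(a) OCl⁻ = (1 − 0.7917) × 4.52 ppm = 0.9413 ppm.

(b) Volume: 84,900 US gal × 3.785 L/gal = 321,346 L.
(b) Moles of Ca²⁺: 8,210 g ÷ 111 g/mol = 73.96 mol.
(b) As CaCO₃: 73.96 mol × 100.1 g/mol = 7404 g.
(b) Rise: 7404 g / 321,346 L × 1000 = 23.04 mg/L.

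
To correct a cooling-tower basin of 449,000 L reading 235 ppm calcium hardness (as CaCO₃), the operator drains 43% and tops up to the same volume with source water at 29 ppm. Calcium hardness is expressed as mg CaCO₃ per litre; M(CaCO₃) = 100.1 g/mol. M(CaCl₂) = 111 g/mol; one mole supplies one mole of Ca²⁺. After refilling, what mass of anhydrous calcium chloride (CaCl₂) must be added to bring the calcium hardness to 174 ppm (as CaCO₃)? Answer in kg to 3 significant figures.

After draining 43% and refilling: 235 × 0.57 + 29 × 0.43 = 146.42 ppm.
Deficit to target: 174 − 146.42 = 27.58 mg/L.
As CaCO₃: 27.58 mg/L × 449,000 L = 12,380 g; ÷ 100.1 = 123.7 mol Ca²⁺.
Mass: 123.7 × 111 = 13,730 g.

13.7 kg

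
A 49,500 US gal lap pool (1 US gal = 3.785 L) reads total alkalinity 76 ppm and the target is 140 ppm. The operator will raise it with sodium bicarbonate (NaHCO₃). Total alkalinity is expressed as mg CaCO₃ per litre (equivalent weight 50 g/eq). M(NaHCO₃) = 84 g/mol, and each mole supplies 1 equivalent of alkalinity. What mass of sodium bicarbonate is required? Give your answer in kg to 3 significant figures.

Volume: 49,500 US gal × 3.785 L/gal = 187,358 L.
Alkalinity to add: (140 − 76) = 64 mg/L as CaCO₃ × 187,358 L = 11,990 g as CaCO₃.
Equivalents: 11,990 g ÷ 50 g/eq = 239.8 eq.
NaHCO₃ supplies 1 eq per mole → 239.8 mol.
Mass: 239.8 mol × 84 g/mol = 20,140 g.

20.1 kg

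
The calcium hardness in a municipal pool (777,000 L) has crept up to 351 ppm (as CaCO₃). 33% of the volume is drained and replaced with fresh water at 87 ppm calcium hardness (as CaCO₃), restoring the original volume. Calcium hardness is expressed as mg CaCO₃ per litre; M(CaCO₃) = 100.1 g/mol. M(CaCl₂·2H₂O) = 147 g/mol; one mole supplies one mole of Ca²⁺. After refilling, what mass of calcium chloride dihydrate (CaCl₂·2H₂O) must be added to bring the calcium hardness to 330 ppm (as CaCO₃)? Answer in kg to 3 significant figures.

After draining 33% and refilling: 351 × 0.67 + 87 × 0.33 = 263.88 ppm.
Deficit to target: 330 − 263.88 = 66.12 mg/L.
As CaCO₃: 66.12 mg/L × 777,000 L = 51,380 g; ÷ 100.1 = 513.2 mol Ca²⁺.
Mass: 513.2 × 147 = 75,450 g.

75.4 kg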